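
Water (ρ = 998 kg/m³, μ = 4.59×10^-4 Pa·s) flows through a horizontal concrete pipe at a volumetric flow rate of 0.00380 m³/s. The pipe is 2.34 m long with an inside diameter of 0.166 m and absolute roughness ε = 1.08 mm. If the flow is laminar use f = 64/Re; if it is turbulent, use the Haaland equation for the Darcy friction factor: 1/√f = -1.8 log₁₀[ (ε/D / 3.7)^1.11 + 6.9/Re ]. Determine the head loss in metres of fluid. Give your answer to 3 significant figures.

h_f ≈ 7.56×10^-4 m

Cross-sectional area A = πD²/4 = π(0.166)²/4 = 0.02164 m²; mean velocity V = Q/A = 0.0038/0.02164 = 0.1756 m/s.
Reynolds number Re = ρVD/μ = 998 · 0.1756 · 0.166 / 0.000459 = 6.337e+04.
Re > 4000 → turbulent. Relative roughness ε/D = 0.00108/0.166 = 0.00651. Haaland: 1/√f = -1.8 log₁₀[(0.00651/3.7)^1.11 + 6.9/6.337e+04] = -1.8 log₁₀[0.000875 + 0.000109] = 5.413, so f = 0.03413.
Darcy-Weisbach: ΔP = f(L/D)(ρV²/2) = 0.03413·(2.34/0.166)·(998·0.1756²/2) = 0.03413·14.1·15.38 = 7.402 Pa.
Head loss h_f = ΔP/(ρg) = 7.402/(998·9.81) = 7.56×10^-4 m.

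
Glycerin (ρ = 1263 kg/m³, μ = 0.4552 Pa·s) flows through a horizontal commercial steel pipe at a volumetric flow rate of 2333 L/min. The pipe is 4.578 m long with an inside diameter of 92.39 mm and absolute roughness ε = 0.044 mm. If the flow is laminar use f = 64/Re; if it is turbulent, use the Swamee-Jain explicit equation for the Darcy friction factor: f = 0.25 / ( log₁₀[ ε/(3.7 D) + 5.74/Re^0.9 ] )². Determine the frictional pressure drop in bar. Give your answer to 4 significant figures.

Q = 2333 L/min = 2333/60000 = 0.03888 m³/s.
Cross-sectional area A = πD²/4 = π(0.09239)²/4 = 0.006704 m²; mean velocity V = Q/A = 0.03888/0.006704 = 5.8 m/s.
Reynolds number Re = ρVD/μ = 1263 · 5.8 · 0.09239 / 0.455 = 1487.
Re < 2300 → laminar flow, so f = 64/Re = 64/1487 = 0.04305 (the turbulent correlation is not needed).
Darcy-Weisbach: ΔP = f(L/D)(ρV²/2) = 0.04305·(4.578/0.09239)·(1263·5.8²/2) = 0.04305·49.55·2.124e+04 = 4.531e+04 Pa.
ΔP = 4.531e+04 Pa = 0.4531 bar.

ΔP ≈ 0.4531 bar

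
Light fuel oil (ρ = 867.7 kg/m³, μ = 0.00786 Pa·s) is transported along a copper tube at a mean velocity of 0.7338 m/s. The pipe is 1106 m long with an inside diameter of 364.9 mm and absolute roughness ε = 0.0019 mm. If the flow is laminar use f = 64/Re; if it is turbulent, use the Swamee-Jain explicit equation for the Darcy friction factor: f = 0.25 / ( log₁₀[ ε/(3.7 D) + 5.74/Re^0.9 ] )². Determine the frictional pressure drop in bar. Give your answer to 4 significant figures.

Reynolds number Re = ρVD/μ = 867.7 · 0.7338 · 0.3649 / 0.00786 = 2.956e+04.
Re > 4000 → turbulent. Relative roughness ε/D = 1.9e-06/0.3649 = 5.21e-06. Swamee-Jain: f = 0.25/(log₁₀[5.21e-06/3.7 + 5.74/2.956e+04^0.9])² = 0.25/(log₁₀[1.41e-06 + 0.000544])² = 0.25/(-3.264)² = 0.02347.
Darcy-Weisbach: ΔP = f(L/D)(ρV²/2) = 0.02347·(1106/0.3649)·(867.7·0.7338²/2) = 0.02347·3031·233.6 = 1.662e+04 Pa.
ΔP = 1.662e+04 Pa = 0.1662 bar.

ΔP ≈ 0.1662 bar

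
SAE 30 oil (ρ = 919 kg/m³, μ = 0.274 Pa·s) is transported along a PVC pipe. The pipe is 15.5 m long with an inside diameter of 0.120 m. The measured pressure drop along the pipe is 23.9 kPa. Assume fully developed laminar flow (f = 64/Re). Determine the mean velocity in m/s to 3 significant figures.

V ≈ 2.53 m/s

For laminar flow, f = 64/Re with Re = ρVD/μ, so Darcy-Weisbach reduces to ΔP = 32μLV/D². Solving for V: V = ΔP·D²/(32μL) = 2.39e+04·(0.12)²/(32·0.274·15.5) = 2.532 m/s.
Check: Re = ρVD/μ = 919·2.532·0.12/0.274 = 1019 < 2300, so the laminar assumption holds.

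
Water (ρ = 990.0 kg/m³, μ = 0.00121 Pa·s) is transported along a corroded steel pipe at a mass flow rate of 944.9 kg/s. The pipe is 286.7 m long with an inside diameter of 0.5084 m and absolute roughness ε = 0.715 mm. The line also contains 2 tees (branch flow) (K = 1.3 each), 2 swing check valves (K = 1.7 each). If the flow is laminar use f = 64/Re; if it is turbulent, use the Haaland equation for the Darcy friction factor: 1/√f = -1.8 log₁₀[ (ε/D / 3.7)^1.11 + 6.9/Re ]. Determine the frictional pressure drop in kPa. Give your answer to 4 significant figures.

ΔP ≈ 198.5 kPa

A = πD²/4 = π(0.5084)²/4 = 0.203 m²; mean velocity V = ṁ/(ρA) = 944.9/(990 · 0.203) = 4.702 m/s.
Reynolds number Re = ρVD/μ = 990 · 4.702 · 0.5084 / 0.00121 = 1.956e+06.
Re > 4000 → turbulent. Relative roughness ε/D = 0.000715/0.5084 = 0.00141. Haaland: 1/√f = -1.8 log₁₀[(0.00141/3.7)^1.11 + 6.9/1.956e+06] = -1.8 log₁₀[0.00016 + 3.53e-06] = 6.816, so f = 0.02152.
Total minor-loss coefficient ΣK = 2·1.3 + 2·1.7 = 6.
ΔP = [f·L/D + ΣK]·(ρV²/2) = [0.02152·286.7/0.5084 + 6]·(990·4.702²/2) = [12.14 + 6]·1.094e+04 = 1.985e+05 Pa.
ΔP = 1.985e+05 Pa = 198.5 kPa.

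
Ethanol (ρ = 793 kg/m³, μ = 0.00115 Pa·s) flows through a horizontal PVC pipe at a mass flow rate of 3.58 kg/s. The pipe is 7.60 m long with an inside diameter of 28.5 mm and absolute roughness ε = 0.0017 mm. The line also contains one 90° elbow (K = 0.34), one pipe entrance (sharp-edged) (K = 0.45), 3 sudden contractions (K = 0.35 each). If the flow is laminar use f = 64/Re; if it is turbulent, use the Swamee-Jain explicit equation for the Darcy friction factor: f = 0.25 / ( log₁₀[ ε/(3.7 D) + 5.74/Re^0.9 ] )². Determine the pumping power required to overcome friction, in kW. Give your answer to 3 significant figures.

P ≈ 0.574 kW

A = πD²/4 = π(0.0285)²/4 = 0.0006379 m²; mean velocity V = ṁ/(ρA) = 3.58/(793 · 0.0006379) = 7.077 m/s.
Reynolds number Re = ρVD/μ = 793 · 7.077 · 0.0285 / 0.00115 = 1.391e+05.
Re > 4000 → turbulent. Relative roughness ε/D = 1.7e-06/0.0285 = 5.96e-05. Swamee-Jain: f = 0.25/(log₁₀[5.96e-05/3.7 + 5.74/1.391e+05^0.9])² = 0.25/(log₁₀[1.61e-05 + 0.000135])² = 0.25/(-3.821)² = 0.01712.
Total minor-loss coefficient ΣK = 1·0.34 + 1·0.45 + 3·0.35 = 1.84.
ΔP = [f·L/D + ΣK]·(ρV²/2) = [0.01712·7.6/0.0285 + 1.84]·(793·7.077²/2) = [4.566 + 1.84]·1.986e+04 = 1.272e+05 Pa.
Q = ṁ/ρ = 3.58/793 = 0.004515 m³/s.
Pumping power P = QΔP = 0.004515·1.272e+05 = 574.3 W = 0.574 kW.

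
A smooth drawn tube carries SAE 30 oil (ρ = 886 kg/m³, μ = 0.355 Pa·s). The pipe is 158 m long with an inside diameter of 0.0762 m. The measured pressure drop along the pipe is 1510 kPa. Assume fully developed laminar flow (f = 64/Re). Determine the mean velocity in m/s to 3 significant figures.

V ≈ 4.88 m/s

For laminar flow, f = 64/Re with Re = ρVD/μ, so Darcy-Weisbach reduces to ΔP = 32μLV/D². Solving for V: V = ΔP·D²/(32μL) = 1.51e+06·(0.0762)²/(32·0.355·158) = 4.885 m/s.
Check: Re = ρVD/μ = 886·4.885·0.0762/0.355 = 929 < 2300, so the laminar assumption holds.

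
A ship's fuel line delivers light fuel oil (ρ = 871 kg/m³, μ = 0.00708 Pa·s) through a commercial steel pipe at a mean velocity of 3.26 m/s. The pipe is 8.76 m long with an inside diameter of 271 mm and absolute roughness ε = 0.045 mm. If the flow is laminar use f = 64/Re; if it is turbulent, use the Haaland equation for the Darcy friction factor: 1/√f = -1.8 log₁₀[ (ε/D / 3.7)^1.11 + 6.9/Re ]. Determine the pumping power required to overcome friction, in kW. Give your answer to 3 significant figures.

P ≈ 0.515 kW

Reynolds number Re = ρVD/μ = 871 · 3.26 · 0.271 / 0.00708 = 1.087e+05.
Re > 4000 → turbulent. Relative roughness ε/D = 4.5e-05/0.271 = 0.000166. Haaland: 1/√f = -1.8 log₁₀[(0.000166/3.7)^1.11 + 6.9/1.087e+05] = -1.8 log₁₀[1.49e-05 + 6.35e-05] = 7.39, so f = 0.01831.
Darcy-Weisbach: ΔP = f(L/D)(ρV²/2) = 0.01831·(8.76/0.271)·(871·3.26²/2) = 0.01831·32.32·4628 = 2739 Pa.
Q = V·A = 3.26·0.05768 = 0.188 m³/s.
Pumping power P = QΔP = 0.188·2739 = 515.1 W = 0.515 kW.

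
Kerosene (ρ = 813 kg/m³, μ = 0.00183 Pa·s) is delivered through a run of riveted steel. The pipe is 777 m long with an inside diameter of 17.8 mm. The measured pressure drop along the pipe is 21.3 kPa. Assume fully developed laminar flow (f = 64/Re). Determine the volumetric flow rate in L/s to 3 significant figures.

Q ≈ 0.0369 L/s

For laminar flow, f = 64/Re with Re = ρVD/μ, so Darcy-Weisbach reduces to ΔP = 32μLV/D². Solving for V: V = ΔP·D²/(32μL) = 2.13e+04·(0.0178)²/(32·0.00183·777) = 0.1483 m/s.
Check: Re = ρVD/μ = 813·0.1483·0.0178/0.00183 = 1173 < 2300, so the laminar assumption holds.
Q = V·A = 0.1483·(π/4·0.0178²) = 3.691e-05 m³/s = 0.0369 L/s.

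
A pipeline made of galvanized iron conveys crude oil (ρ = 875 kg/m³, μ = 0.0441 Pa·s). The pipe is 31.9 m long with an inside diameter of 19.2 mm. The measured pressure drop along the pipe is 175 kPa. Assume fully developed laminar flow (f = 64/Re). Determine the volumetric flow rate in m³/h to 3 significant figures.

For laminar flow, f = 64/Re with Re = ρVD/μ, so Darcy-Weisbach reduces to ΔP = 32μLV/D². Solving for V: V = ΔP·D²/(32μL) = 1.75e+05·(0.0192)²/(32·0.0441·31.9) = 1.433 m/s.
Check: Re = ρVD/μ = 875·1.433·0.0192/0.0441 = 545.9 < 2300, so the laminar assumption holds.
Q = V·A = 1.433·(π/4·0.0192²) = 0.0004149 m³/s = 1.49 m³/h.

Q ≈ 1.49 m³/h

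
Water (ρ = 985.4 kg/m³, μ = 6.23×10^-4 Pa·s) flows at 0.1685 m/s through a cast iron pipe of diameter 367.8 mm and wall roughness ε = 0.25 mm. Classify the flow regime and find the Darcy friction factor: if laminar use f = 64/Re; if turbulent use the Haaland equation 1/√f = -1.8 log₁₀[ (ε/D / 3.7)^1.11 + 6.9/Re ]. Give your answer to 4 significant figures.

f ≈ 0.02084

Re = ρVD/μ = 985.4·0.1685·0.3678/0.000623 = 9.802e+04.
Re > 4000 → turbulent. ε/D = 0.00025/0.3678 = 0.00068; Haaland: 1/√f = -1.8 log₁₀[7.13e-05 + 7.04e-05] = 6.928, so f = 0.02084.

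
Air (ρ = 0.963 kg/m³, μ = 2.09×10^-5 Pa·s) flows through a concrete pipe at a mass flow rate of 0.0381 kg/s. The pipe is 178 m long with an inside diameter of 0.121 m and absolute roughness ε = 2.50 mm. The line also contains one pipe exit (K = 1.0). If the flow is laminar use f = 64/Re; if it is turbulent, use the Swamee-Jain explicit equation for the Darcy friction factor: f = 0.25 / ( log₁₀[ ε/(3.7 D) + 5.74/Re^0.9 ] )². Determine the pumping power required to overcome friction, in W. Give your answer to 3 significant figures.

A = πD²/4 = π(0.121)²/4 = 0.0115 m²; mean velocity V = ṁ/(ρA) = 0.0381/(0.963 · 0.0115) = 3.441 m/s.
Reynolds number Re = ρVD/μ = 0.963 · 3.441 · 0.121 / 2.09e-05 = 1.918e+04.
Re > 4000 → turbulent. Relative roughness ε/D = 0.0025/0.121 = 0.0207. Swamee-Jain: f = 0.25/(log₁₀[0.0207/3.7 + 5.74/1.918e+04^0.9])² = 0.25/(log₁₀[0.00558 + 0.000802])² = 0.25/(-2.195)² = 0.0519.
Total minor-loss coefficient ΣK = 1·1 = 1.
ΔP = [f·L/D + ΣK]·(ρV²/2) = [0.0519·178/0.121 + 1]·(0.963·3.441²/2) = [76.35 + 1]·5.7 = 440.9 Pa.
Q = ṁ/ρ = 0.0381/0.963 = 0.03956 m³/s.
Pumping power P = QΔP = 0.03956·440.9 = 17.44 W = 17.4 W.

P ≈ 17.4 W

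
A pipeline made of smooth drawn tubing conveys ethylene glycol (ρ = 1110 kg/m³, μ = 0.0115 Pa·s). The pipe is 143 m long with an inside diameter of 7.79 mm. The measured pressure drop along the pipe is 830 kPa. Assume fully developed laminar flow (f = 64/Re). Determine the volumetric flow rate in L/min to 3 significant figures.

Q ≈ 2.74 L/min

For laminar flow, f = 64/Re with Re = ρVD/μ, so Darcy-Weisbach reduces to ΔP = 32μLV/D². Solving for V: V = ΔP·D²/(32μL) = 8.3e+05·(0.00779)²/(32·0.0115·143) = 0.9571 m/s.
Check: Re = ρVD/μ = 1110·0.9571·0.00779/0.0115 = 719.7 < 2300, so the laminar assumption holds.
Q = V·A = 0.9571·(π/4·0.00779²) = 4.562e-05 m³/s = 2.74 L/min.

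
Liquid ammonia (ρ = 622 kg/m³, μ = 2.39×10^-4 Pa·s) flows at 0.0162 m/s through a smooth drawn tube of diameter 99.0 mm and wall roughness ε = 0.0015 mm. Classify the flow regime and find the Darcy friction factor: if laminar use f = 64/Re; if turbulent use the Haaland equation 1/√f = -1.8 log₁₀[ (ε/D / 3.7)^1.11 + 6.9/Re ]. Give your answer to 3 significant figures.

Re = ρVD/μ = 622·0.0162·0.099/0.000239 = 4174.
Re > 4000 → turbulent. ε/D = 1.5e-06/0.099 = 1.52e-05; Haaland: 1/√f = -1.8 log₁₀[1.05e-06 + 0.00165] = 5.007, so f = 0.0399.

f ≈ 0.0399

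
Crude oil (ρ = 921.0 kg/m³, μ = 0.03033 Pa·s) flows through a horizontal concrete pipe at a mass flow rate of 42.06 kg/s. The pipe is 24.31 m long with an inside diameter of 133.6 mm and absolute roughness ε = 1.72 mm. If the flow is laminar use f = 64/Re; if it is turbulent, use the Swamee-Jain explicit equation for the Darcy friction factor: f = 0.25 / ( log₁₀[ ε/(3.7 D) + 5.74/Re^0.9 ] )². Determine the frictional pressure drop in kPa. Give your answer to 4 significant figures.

A = πD²/4 = π(0.1336)²/4 = 0.01402 m²; mean velocity V = ṁ/(ρA) = 42.06/(921 · 0.01402) = 3.258 m/s.
Reynolds number Re = ρVD/μ = 921 · 3.258 · 0.1336 / 0.0303 = 1.322e+04.
Re > 4000 → turbulent. Relative roughness ε/D = 0.00172/0.1336 = 0.0129. Swamee-Jain: f = 0.25/(log₁₀[0.0129/3.7 + 5.74/1.322e+04^0.9])² = 0.25/(log₁₀[0.00348 + 0.00112])² = 0.25/(-2.337)² = 0.04577.
Darcy-Weisbach: ΔP = f(L/D)(ρV²/2) = 0.04577·(24.31/0.1336)·(921·3.258²/2) = 0.04577·182·4887 = 4.07e+04 Pa.
ΔP = 4.07e+04 Pa = 40.70 kPa.

ΔP ≈ 40.70 kPa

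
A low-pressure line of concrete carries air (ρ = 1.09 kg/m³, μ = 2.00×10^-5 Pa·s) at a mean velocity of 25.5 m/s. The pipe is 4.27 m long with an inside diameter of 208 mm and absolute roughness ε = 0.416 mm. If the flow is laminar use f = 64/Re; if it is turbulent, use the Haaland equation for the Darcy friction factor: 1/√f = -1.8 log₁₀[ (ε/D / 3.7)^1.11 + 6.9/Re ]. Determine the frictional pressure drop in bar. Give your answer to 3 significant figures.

ΔP ≈ 0.00175 bar

Reynolds number Re = ρVD/μ = 1.09 · 25.5 · 0.208 / 2e-05 = 2.891e+05.
Re > 4000 → turbulent. Relative roughness ε/D = 0.000416/0.208 = 0.002. Haaland: 1/√f = -1.8 log₁₀[(0.002/3.7)^1.11 + 6.9/2.891e+05] = -1.8 log₁₀[0.000236 + 2.39e-05] = 6.453, so f = 0.02402.
Darcy-Weisbach: ΔP = f(L/D)(ρV²/2) = 0.02402·(4.27/0.208)·(1.09·25.5²/2) = 0.02402·20.53·354.4 = 174.7 Pa.
ΔP = 174.7 Pa = 0.00175 bar.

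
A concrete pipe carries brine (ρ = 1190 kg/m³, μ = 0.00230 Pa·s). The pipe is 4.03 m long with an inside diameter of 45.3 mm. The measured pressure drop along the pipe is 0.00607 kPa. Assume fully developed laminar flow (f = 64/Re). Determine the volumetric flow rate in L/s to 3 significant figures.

For laminar flow, f = 64/Re with Re = ρVD/μ, so Darcy-Weisbach reduces to ΔP = 32μLV/D². Solving for V: V = ΔP·D²/(32μL) = 6.07·(0.0453)²/(32·0.0023·4.03) = 0.042 m/s.
Check: Re = ρVD/μ = 1190·0.042·0.0453/0.0023 = 984.3 < 2300, so the laminar assumption holds.
Q = V·A = 0.042·(π/4·0.0453²) = 6.768e-05 m³/s = 0.0677 L/s.

Q ≈ 0.0677 L/s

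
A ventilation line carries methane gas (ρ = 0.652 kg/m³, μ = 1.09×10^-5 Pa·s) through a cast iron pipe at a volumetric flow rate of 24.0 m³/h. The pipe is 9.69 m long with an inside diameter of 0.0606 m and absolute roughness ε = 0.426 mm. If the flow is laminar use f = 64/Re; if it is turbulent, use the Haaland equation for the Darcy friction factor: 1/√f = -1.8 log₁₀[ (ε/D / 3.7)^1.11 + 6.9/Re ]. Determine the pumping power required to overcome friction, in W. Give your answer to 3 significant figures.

P ≈ 0.0758 W

Q = 24.0 m³/h = 24.0/3600 = 0.006667 m³/s.
Cross-sectional area A = πD²/4 = π(0.0606)²/4 = 0.002884 m²; mean velocity V = Q/A = 0.006667/0.002884 = 2.311 m/s.
Reynolds number Re = ρVD/μ = 0.652 · 2.311 · 0.0606 / 1.09e-05 = 8379.
Re > 4000 → turbulent. Relative roughness ε/D = 0.000426/0.0606 = 0.00703. Haaland: 1/√f = -1.8 log₁₀[(0.00703/3.7)^1.11 + 6.9/8379] = -1.8 log₁₀[0.000954 + 0.000824] = 4.95, so f = 0.0408.
Darcy-Weisbach: ΔP = f(L/D)(ρV²/2) = 0.0408·(9.69/0.0606)·(0.652·2.311²/2) = 0.0408·159.9·1.742 = 11.36 Pa.
Pumping power P = QΔP = 0.006667·11.36 = 0.07576 W = 0.0758 W.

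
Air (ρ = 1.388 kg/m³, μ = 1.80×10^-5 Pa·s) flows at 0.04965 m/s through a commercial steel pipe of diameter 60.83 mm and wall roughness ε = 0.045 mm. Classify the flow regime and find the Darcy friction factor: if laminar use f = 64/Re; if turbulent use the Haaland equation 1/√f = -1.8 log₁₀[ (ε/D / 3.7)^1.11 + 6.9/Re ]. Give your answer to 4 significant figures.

Re = ρVD/μ = 1.388·0.04965·0.06083/1.8e-05 = 232.9.
Re < 2300 → laminar, so f = 64/Re = 0.2748 (roughness is irrelevant in laminar flow).

f ≈ 0.2748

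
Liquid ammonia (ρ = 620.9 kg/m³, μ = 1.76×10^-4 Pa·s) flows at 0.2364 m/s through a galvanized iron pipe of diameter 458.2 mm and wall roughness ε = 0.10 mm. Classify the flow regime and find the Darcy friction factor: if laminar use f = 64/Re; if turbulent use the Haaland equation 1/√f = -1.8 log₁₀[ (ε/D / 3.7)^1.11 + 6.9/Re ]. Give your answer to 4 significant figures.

f ≈ 0.01582

Re = ρVD/μ = 620.9·0.2364·0.4582/0.000176 = 3.821e+05.
Re > 4000 → turbulent. ε/D = 0.0001/0.4582 = 0.000218; Haaland: 1/√f = -1.8 log₁₀[2.02e-05 + 1.81e-05] = 7.951, so f = 0.01582.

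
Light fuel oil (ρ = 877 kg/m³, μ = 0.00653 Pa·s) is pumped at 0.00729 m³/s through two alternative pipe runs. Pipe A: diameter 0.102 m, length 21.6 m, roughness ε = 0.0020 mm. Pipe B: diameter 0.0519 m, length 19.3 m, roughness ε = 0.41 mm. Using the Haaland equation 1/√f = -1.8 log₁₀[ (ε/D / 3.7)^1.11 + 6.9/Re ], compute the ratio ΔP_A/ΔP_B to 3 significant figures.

Pipe A: V = Q/A = 0.00729/0.008171 = 0.8921 m/s; Re = 1.222e+04; ε/D = 1.96e-05; Haaland → f = 0.02927; ΔP_A = f(L/D)(ρV²/2) = 2163 Pa.
Pipe B: V = Q/A = 0.00729/0.002116 = 3.446 m/s; Re = 2.402e+04; ε/D = 0.0079; Haaland → f = 0.03767; ΔP_B = f(L/D)(ρV²/2) = 7.294e+04 Pa.
ΔP_A/ΔP_B = 2163/7.294e+04 = 0.0297.

ΔP_A/ΔP_B ≈ 0.0297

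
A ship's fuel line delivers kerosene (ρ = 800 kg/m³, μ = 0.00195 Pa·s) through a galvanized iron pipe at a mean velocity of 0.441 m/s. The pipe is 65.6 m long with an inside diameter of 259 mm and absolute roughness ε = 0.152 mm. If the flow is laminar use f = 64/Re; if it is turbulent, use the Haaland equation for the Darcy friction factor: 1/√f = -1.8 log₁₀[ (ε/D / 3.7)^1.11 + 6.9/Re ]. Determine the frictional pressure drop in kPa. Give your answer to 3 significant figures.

Reynolds number Re = ρVD/μ = 800 · 0.441 · 0.259 / 0.00195 = 4.686e+04.
Re > 4000 → turbulent. Relative roughness ε/D = 0.000152/0.259 = 0.000587. Haaland: 1/√f = -1.8 log₁₀[(0.000587/3.7)^1.11 + 6.9/4.686e+04] = -1.8 log₁₀[6.06e-05 + 0.000147] = 6.628, so f = 0.02276.
Darcy-Weisbach: ΔP = f(L/D)(ρV²/2) = 0.02276·(65.6/0.259)·(800·0.441²/2) = 0.02276·253.3·77.79 = 448.5 Pa.
ΔP = 448.5 Pa = 0.449 kPa.

ΔP ≈ 0.449 kPa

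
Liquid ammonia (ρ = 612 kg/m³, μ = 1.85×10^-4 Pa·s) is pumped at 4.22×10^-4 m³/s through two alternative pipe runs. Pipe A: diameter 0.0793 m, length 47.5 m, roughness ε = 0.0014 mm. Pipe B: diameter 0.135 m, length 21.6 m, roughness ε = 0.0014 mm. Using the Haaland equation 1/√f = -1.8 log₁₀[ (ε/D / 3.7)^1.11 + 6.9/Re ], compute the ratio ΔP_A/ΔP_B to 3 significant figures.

ΔP_A/ΔP_B ≈ 27.5

Pipe A: V = Q/A = 0.000422/0.004939 = 0.08544 m/s; Re = 2.241e+04; ε/D = 1.77e-05; Haaland → f = 0.02505; ΔP_A = f(L/D)(ρV²/2) = 33.52 Pa.
Pipe B: V = Q/A = 0.000422/0.01431 = 0.02948 m/s; Re = 1.317e+04; ε/D = 1.04e-05; Haaland → f = 0.02869; ΔP_B = f(L/D)(ρV²/2) = 1.221 Pa.
ΔP_A/ΔP_B = 33.52/1.221 = 27.5.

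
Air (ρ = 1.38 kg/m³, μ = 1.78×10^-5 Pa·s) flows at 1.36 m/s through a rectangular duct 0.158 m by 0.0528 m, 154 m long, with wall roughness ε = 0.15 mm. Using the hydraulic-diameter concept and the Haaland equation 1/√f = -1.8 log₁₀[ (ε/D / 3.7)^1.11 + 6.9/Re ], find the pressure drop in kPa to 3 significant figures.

Hydraulic diameter D_h = 4A/P = 4·(0.158·0.0528)/(2·(0.158+0.0528)) = 0.03337/0.4216 = 0.07915 m.
Re = ρVD_h/μ = 1.38·1.36·0.07915/1.78e-05 = 8345.
ε/D_h = 0.00015/0.07915 = 0.0019; Haaland gives 1/√f = -1.8 log₁₀[0.000223+0.000827] = 5.362, so f = 0.03478.
ΔP = f(L/D_h)(ρV²/2) = 0.03478·154/0.07915·1.276 = 86.36 Pa.
ΔP = 0.0864 kPa.

ΔP ≈ 0.0864 kPa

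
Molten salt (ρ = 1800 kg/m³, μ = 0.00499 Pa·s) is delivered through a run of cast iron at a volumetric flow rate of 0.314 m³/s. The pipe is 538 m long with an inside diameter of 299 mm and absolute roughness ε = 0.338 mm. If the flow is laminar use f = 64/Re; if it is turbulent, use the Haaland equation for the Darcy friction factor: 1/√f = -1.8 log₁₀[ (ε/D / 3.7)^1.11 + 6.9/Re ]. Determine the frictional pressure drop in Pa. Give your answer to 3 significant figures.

Cross-sectional area A = πD²/4 = π(0.299)²/4 = 0.07022 m²; mean velocity V = Q/A = 0.314/0.07022 = 4.472 m/s.
Reynolds number Re = ρVD/μ = 1800 · 4.472 · 0.299 / 0.00499 = 4.823e+05.
Re > 4000 → turbulent. Relative roughness ε/D = 0.000338/0.299 = 0.00113. Haaland: 1/√f = -1.8 log₁₀[(0.00113/3.7)^1.11 + 6.9/4.823e+05] = -1.8 log₁₀[0.000125 + 1.43e-05] = 6.938, so f = 0.02077.
Darcy-Weisbach: ΔP = f(L/D)(ρV²/2) = 0.02077·(538/0.299)·(1800·4.472²/2) = 0.02077·1799·1.8e+04 = 6.727e+05 Pa.

ΔP ≈ 673000 Pa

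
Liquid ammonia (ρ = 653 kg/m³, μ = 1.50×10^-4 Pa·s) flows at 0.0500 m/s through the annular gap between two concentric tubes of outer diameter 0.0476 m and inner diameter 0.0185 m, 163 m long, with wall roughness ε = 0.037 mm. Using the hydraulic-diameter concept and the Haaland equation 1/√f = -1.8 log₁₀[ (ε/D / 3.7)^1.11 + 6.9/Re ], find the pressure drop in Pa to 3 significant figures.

Hydraulic diameter D_h = 4A/P = D_o - D_i = 0.0476 - 0.0185 = 0.0291 m.
Re = ρVD_h/μ = 653·0.05·0.0291/0.00015 = 6334.
ε/D_h = 3.7e-05/0.0291 = 0.00127; Haaland gives 1/√f = -1.8 log₁₀[0.000143+0.00109] = 5.237, so f = 0.03647.
ΔP = f(L/D_h)(ρV²/2) = 0.03647·163/0.0291·0.8163 = 166.7 Pa.

ΔP ≈ 167 Pa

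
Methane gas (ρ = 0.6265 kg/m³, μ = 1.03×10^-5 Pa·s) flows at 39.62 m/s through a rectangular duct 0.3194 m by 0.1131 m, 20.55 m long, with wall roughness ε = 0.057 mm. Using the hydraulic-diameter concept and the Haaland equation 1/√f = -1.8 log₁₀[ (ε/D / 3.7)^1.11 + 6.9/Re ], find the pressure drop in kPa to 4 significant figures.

ΔP ≈ 1.011 kPa

Hydraulic diameter D_h = 4A/P = 4·(0.3194·0.1131)/(2·(0.3194+0.1131)) = 0.1445/0.865 = 0.167 m.
Re = ρVD_h/μ = 0.6265·39.62·0.167/1.03e-05 = 4.026e+05.
ε/D_h = 5.7e-05/0.167 = 0.000341; Haaland gives 1/√f = -1.8 log₁₀[3.32e-05+1.71e-05] = 7.737, so f = 0.01671.
ΔP = f(L/D_h)(ρV²/2) = 0.01671·20.55/0.167·491.7 = 1011 Pa.
ΔP = 1.011 kPa.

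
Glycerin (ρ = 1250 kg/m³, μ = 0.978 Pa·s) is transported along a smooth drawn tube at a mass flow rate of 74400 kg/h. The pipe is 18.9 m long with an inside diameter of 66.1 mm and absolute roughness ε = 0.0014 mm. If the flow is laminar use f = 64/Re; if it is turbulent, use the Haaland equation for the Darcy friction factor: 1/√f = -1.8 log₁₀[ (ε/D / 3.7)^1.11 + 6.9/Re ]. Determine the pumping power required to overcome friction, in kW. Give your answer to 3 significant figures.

P ≈ 10.8 kW

ṁ = 74400 kg/h = 74400/3600 = 20.67 kg/s.
A = πD²/4 = π(0.0661)²/4 = 0.003432 m²; mean velocity V = ṁ/(ρA) = 20.67/(1250 · 0.003432) = 4.818 m/s.
Reynolds number Re = ρVD/μ = 1250 · 4.818 · 0.0661 / 0.978 = 407.
Re < 2300 → laminar flow, so f = 64/Re = 64/407 = 0.1572 (the turbulent correlation is not needed).
Darcy-Weisbach: ΔP = f(L/D)(ρV²/2) = 0.1572·(18.9/0.0661)·(1250·4.818²/2) = 0.1572·285.9·1.451e+04 = 6.523e+05 Pa.
Q = ṁ/ρ = 20.67/1250 = 0.01653 m³/s.
Pumping power P = QΔP = 0.01653·6.523e+05 = 10780 W = 10.8 kW.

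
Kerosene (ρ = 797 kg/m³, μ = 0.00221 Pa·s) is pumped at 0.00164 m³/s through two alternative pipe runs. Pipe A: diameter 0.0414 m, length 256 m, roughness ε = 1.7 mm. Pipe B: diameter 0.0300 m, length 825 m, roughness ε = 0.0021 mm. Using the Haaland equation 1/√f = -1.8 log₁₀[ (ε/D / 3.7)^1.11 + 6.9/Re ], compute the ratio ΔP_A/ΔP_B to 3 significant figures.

Pipe A: V = Q/A = 0.00164/0.001346 = 1.218 m/s; Re = 1.819e+04; ε/D = 0.0411; Haaland → f = 0.06701; ΔP_A = f(L/D)(ρV²/2) = 2.451e+05 Pa.
Pipe B: V = Q/A = 0.00164/0.0007069 = 2.32 m/s; Re = 2.51e+04; ε/D = 7e-05; Haaland → f = 0.02446; ΔP_B = f(L/D)(ρV²/2) = 1.443e+06 Pa.
ΔP_A/ΔP_B = 2.451e+05/1.443e+06 = 0.170.

ΔP_A/ΔP_B ≈ 0.170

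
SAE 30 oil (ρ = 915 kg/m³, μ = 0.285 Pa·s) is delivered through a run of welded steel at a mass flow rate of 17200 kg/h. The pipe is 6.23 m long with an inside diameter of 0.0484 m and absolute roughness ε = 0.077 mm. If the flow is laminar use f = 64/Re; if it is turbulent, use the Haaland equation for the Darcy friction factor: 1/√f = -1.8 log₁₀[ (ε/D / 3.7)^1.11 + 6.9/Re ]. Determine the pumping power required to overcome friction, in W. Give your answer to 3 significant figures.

ṁ = 17200 kg/h = 17200/3600 = 4.778 kg/s.
A = πD²/4 = π(0.0484)²/4 = 0.00184 m²; mean velocity V = ṁ/(ρA) = 4.778/(915 · 0.00184) = 2.838 m/s.
Reynolds number Re = ρVD/μ = 915 · 2.838 · 0.0484 / 0.285 = 441.
Re < 2300 → laminar flow, so f = 64/Re = 64/441 = 0.1451 (the turbulent correlation is not needed).
Darcy-Weisbach: ΔP = f(L/D)(ρV²/2) = 0.1451·(6.23/0.0484)·(915·2.838²/2) = 0.1451·128.7·3685 = 6.884e+04 Pa.
Q = ṁ/ρ = 4.778/915 = 0.005222 m³/s.
Pumping power P = QΔP = 0.005222·6.884e+04 = 359.4 W = 359 W.

P ≈ 359 W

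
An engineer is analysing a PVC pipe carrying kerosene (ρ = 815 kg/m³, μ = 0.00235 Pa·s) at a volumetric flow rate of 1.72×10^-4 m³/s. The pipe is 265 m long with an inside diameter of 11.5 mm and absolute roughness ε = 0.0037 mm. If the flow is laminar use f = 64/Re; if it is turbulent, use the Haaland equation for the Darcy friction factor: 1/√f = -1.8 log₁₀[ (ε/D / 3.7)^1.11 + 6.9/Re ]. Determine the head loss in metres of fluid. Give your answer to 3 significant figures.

h_f ≈ 113 m

Cross-sectional area A = πD²/4 = π(0.0115)²/4 = 0.0001039 m²; mean velocity V = Q/A = 0.000172/0.0001039 = 1.656 m/s.
Reynolds number Re = ρVD/μ = 815 · 1.656 · 0.0115 / 0.00235 = 6604.
Re > 4000 → turbulent. Relative roughness ε/D = 3.7e-06/0.0115 = 0.000322. Haaland: 1/√f = -1.8 log₁₀[(0.000322/3.7)^1.11 + 6.9/6604] = -1.8 log₁₀[3.11e-05 + 0.00104] = 5.343, so f = 0.03503.
Darcy-Weisbach: ΔP = f(L/D)(ρV²/2) = 0.03503·(265/0.0115)·(815·1.656²/2) = 0.03503·2.304e+04·1117 = 9.02e+05 Pa.
Head loss h_f = ΔP/(ρg) = 9.02e+05/(815·9.81) = 113 m.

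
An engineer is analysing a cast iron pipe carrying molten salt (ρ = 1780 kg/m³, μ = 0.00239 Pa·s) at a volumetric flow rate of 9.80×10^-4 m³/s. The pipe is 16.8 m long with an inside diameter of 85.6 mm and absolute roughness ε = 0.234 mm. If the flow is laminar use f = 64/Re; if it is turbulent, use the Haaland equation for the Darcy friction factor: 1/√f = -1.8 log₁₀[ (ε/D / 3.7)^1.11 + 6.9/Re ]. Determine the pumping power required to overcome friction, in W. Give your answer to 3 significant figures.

P ≈ 0.169 W

Cross-sectional area A = πD²/4 = π(0.0856)²/4 = 0.005755 m²; mean velocity V = Q/A = 0.00098/0.005755 = 0.1703 m/s.
Reynolds number Re = ρVD/μ = 1780 · 0.1703 · 0.0856 / 0.00239 = 1.086e+04.
Re > 4000 → turbulent. Relative roughness ε/D = 0.000234/0.0856 = 0.00273. Haaland: 1/√f = -1.8 log₁₀[(0.00273/3.7)^1.11 + 6.9/1.086e+04] = -1.8 log₁₀[0.000334 + 0.000636] = 5.424, so f = 0.03399.
Darcy-Weisbach: ΔP = f(L/D)(ρV²/2) = 0.03399·(16.8/0.0856)·(1780·0.1703²/2) = 0.03399·196.3·25.81 = 172.2 Pa.
Pumping power P = QΔP = 0.00098·172.2 = 0.1687 W = 0.169 W.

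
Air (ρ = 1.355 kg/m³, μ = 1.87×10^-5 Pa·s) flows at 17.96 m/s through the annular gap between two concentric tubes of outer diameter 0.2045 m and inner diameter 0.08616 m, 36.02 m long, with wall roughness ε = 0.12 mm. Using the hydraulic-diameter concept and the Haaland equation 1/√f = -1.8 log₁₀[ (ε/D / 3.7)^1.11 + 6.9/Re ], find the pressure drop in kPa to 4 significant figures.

ΔP ≈ 1.417 kPa

Hydraulic diameter D_h = 4A/P = D_o - D_i = 0.2045 - 0.08616 = 0.1183 m.
Re = ρVD_h/μ = 1.355·17.96·0.1183/1.87e-05 = 1.54e+05.
ε/D_h = 0.00012/0.1183 = 0.00101; Haaland gives 1/√f = -1.8 log₁₀[0.000111+4.48e-05] = 6.852, so f = 0.0213.
ΔP = f(L/D_h)(ρV²/2) = 0.0213·36.02/0.1183·218.5 = 1417 Pa.
ΔP = 1.417 kPa.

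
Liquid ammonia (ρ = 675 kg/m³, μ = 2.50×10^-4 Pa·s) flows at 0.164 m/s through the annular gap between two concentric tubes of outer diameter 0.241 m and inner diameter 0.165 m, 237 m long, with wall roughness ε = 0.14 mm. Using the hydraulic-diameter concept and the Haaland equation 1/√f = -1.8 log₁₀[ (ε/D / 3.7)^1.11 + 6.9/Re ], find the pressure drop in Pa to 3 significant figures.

ΔP ≈ 767 Pa

Hydraulic diameter D_h = 4A/P = D_o - D_i = 0.241 - 0.165 = 0.076 m.
Re = ρVD_h/μ = 675·0.164·0.076/0.00025 = 3.365e+04.
ε/D_h = 0.00014/0.076 = 0.00184; Haaland gives 1/√f = -1.8 log₁₀[0.000216+0.000205] = 6.077, so f = 0.02708.
ΔP = f(L/D_h)(ρV²/2) = 0.02708·237/0.076·9.077 = 766.6 Pa.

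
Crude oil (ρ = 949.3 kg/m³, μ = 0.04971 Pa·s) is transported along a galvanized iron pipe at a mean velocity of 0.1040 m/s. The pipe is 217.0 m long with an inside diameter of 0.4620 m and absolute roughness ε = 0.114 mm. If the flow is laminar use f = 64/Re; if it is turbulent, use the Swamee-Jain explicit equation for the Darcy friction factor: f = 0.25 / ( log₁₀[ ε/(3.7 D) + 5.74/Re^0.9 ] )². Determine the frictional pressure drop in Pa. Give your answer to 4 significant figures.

Reynolds number Re = ρVD/μ = 949.3 · 0.104 · 0.462 / 0.0497 = 917.6.
Re < 2300 → laminar flow, so f = 64/Re = 64/917.6 = 0.06975 (the turbulent correlation is not needed).
Darcy-Weisbach: ΔP = f(L/D)(ρV²/2) = 0.06975·(217/0.462)·(949.3·0.104²/2) = 0.06975·469.7·5.134 = 168.2 Pa.

ΔP ≈ 168.2 Pa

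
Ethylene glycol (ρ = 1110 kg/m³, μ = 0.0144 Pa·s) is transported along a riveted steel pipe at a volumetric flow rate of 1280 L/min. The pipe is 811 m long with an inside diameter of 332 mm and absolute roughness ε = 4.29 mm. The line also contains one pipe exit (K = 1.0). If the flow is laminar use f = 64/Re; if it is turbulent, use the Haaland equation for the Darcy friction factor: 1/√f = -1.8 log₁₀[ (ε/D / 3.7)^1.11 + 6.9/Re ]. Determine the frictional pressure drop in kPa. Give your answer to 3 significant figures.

Q = 1280 L/min = 1280/60000 = 0.02133 m³/s.
Cross-sectional area A = πD²/4 = π(0.332)²/4 = 0.08657 m²; mean velocity V = Q/A = 0.02133/0.08657 = 0.2464 m/s.
Reynolds number Re = ρVD/μ = 1110 · 0.2464 · 0.332 / 0.0144 = 6307.
Re > 4000 → turbulent. Relative roughness ε/D = 0.00429/0.332 = 0.0129. Haaland: 1/√f = -1.8 log₁₀[(0.0129/3.7)^1.11 + 6.9/6307] = -1.8 log₁₀[0.00187 + 0.00109] = 4.549, so f = 0.04832.
Total minor-loss coefficient ΣK = 1·1 = 1.
ΔP = [f·L/D + ΣK]·(ρV²/2) = [0.04832·811/0.332 + 1]·(1110·0.2464²/2) = [118 + 1]·33.7 = 4012 Pa.
ΔP = 4012 Pa = 4.01 kPa.

ΔP ≈ 4.01 kPa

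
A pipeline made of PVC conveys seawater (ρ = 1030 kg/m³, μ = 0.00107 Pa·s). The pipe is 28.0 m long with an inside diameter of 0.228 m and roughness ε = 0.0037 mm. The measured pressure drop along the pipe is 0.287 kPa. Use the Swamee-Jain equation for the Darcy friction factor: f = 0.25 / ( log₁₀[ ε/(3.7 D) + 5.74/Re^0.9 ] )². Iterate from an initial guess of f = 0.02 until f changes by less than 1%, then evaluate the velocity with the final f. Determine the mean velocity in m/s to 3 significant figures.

Rearranging Darcy-Weisbach: V = √(2·ΔP·D/(f·L·ρ)). With ε/D = 3.7e-06/0.228 = 1.62e-05, iterate starting from f = 0.02:
  f = 0.02 → V = √(2·287·0.228/(0.02·28·1030)) = 0.4763 m/s; Re = ρVD/μ = 1.045e+05; f → 0.0178
  f = 0.0178 → V = 0.5049 m/s; Re = 1.108e+05; f → 0.01759
  f = 0.01759 → V = 0.5079 m/s; Re = 1.115e+05; f → 0.01757
Converged (Δf/f < 1%). With the final f = 0.01757: V = √(2·287·0.228/(0.01757·28·1030)) = 0.5082 m/s.

V ≈ 0.508 m/s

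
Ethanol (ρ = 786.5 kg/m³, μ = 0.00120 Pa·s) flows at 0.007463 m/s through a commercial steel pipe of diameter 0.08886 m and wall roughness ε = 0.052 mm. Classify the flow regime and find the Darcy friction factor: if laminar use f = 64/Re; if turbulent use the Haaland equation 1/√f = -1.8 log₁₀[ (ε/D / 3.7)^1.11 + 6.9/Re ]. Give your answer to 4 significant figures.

Re = ρVD/μ = 786.5·0.007463·0.08886/0.0012 = 434.6.
Re < 2300 → laminar, so f = 64/Re = 0.1472 (roughness is irrelevant in laminar flow).

f ≈ 0.1472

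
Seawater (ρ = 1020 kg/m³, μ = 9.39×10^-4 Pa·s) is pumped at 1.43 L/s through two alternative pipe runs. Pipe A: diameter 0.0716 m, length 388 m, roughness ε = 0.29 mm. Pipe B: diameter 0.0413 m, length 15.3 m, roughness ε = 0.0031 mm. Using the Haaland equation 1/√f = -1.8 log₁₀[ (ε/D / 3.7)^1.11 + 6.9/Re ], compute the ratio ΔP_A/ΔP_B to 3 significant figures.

Pipe A: V = Q/A = 0.00143/0.004026 = 0.3552 m/s; Re = 2.762e+04; ε/D = 0.00405; Haaland → f = 0.0318; ΔP_A = f(L/D)(ρV²/2) = 1.109e+04 Pa.
Pipe B: V = Q/A = 0.00143/0.00134 = 1.067 m/s; Re = 4.789e+04; ε/D = 7.51e-05; Haaland → f = 0.02112; ΔP_B = f(L/D)(ρV²/2) = 4546 Pa.
ΔP_A/ΔP_B = 1.109e+04/4546 = 2.44.

ΔP_A/ΔP_B ≈ 2.44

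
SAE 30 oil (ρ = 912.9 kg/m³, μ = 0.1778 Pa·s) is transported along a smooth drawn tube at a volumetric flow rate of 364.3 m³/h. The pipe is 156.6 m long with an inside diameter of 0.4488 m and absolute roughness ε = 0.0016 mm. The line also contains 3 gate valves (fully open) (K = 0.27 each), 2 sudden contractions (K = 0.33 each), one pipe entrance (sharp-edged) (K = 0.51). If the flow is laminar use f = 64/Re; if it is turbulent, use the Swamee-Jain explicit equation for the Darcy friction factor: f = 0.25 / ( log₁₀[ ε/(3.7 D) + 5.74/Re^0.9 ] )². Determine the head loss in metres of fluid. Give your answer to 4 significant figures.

Q = 364.3 m³/h = 364.3/3600 = 0.1012 m³/s.
Cross-sectional area A = πD²/4 = π(0.4488)²/4 = 0.1582 m²; mean velocity V = Q/A = 0.1012/0.1582 = 0.6397 m/s.
Reynolds number Re = ρVD/μ = 912.9 · 0.6397 · 0.4488 / 0.178 = 1474.
Re < 2300 → laminar flow, so f = 64/Re = 64/1474 = 0.04342 (the turbulent correlation is not needed).
Total minor-loss coefficient ΣK = 3·0.27 + 2·0.33 + 1·0.51 = 1.98.
ΔP = [f·L/D + ΣK]·(ρV²/2) = [0.04342·156.6/0.4488 + 1.98]·(912.9·0.6397²/2) = [15.15 + 1.98]·186.8 = 3199 Pa.
Head loss h_f = ΔP/(ρg) = 3199/(912.9·9.81) = 0.3573 m.

h_f ≈ 0.3573 m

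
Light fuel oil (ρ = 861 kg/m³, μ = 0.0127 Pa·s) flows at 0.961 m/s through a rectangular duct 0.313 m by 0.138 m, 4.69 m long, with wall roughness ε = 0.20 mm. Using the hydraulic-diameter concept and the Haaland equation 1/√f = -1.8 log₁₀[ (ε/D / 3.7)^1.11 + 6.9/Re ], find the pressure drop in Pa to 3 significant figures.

ΔP ≈ 298 Pa

Hydraulic diameter D_h = 4A/P = 4·(0.313·0.138)/(2·(0.313+0.138)) = 0.1728/0.902 = 0.1915 m.
Re = ρVD_h/μ = 861·0.961·0.1915/0.0127 = 1.248e+04.
ε/D_h = 0.0002/0.1915 = 0.00104; Haaland gives 1/√f = -1.8 log₁₀[0.000115+0.000553] = 5.716, so f = 0.03061.
ΔP = f(L/D_h)(ρV²/2) = 0.03061·4.69/0.1915·397.6 = 298 Pa.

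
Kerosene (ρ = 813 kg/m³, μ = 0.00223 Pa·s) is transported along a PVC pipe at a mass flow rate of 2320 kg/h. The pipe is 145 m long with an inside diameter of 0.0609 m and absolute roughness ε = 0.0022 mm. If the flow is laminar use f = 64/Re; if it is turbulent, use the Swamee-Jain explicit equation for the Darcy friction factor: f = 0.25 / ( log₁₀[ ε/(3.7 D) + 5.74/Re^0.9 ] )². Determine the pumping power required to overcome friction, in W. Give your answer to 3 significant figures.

P ≈ 2.03 W

ṁ = 2320 kg/h = 2320/3600 = 0.6444 kg/s.
A = πD²/4 = π(0.0609)²/4 = 0.002913 m²; mean velocity V = ṁ/(ρA) = 0.6444/(813 · 0.002913) = 0.2721 m/s.
Reynolds number Re = ρVD/μ = 813 · 0.2721 · 0.0609 / 0.00223 = 6042.
Re > 4000 → turbulent. Relative roughness ε/D = 2.2e-06/0.0609 = 3.61e-05. Swamee-Jain: f = 0.25/(log₁₀[3.61e-05/3.7 + 5.74/6042^0.9])² = 0.25/(log₁₀[9.76e-06 + 0.00227])² = 0.25/(-2.642)² = 0.03581.
Darcy-Weisbach: ΔP = f(L/D)(ρV²/2) = 0.03581·(145/0.0609)·(813·0.2721²/2) = 0.03581·2381·30.1 = 2566 Pa.
Q = ṁ/ρ = 0.6444/813 = 0.0007927 m³/s.
Pumping power P = QΔP = 0.0007927·2566 = 2.034 W = 2.03 W.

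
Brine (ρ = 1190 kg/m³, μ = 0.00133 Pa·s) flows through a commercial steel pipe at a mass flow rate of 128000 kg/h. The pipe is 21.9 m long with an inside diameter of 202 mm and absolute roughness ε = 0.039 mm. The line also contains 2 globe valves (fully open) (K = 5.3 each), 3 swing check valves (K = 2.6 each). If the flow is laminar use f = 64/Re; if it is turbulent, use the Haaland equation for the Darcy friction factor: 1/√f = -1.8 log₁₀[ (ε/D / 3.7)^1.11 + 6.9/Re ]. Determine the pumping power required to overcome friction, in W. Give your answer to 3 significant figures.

ṁ = 128000 kg/h = 128000/3600 = 35.56 kg/s.
A = πD²/4 = π(0.202)²/4 = 0.03205 m²; mean velocity V = ṁ/(ρA) = 35.56/(1190 · 0.03205) = 0.9323 m/s.
Reynolds number Re = ρVD/μ = 1190 · 0.9323 · 0.202 / 0.00133 = 1.685e+05.
Re > 4000 → turbulent. Relative roughness ε/D = 3.9e-05/0.202 = 0.000193. Haaland: 1/√f = -1.8 log₁₀[(0.000193/3.7)^1.11 + 6.9/1.685e+05] = -1.8 log₁₀[1.76e-05 + 4.09e-05] = 7.618, so f = 0.01723.
Total minor-loss coefficient ΣK = 2·5.3 + 3·2.6 = 18.4.
ΔP = [f·L/D + ΣK]·(ρV²/2) = [0.01723·21.9/0.202 + 18.4]·(1190·0.9323²/2) = [1.868 + 18.4]·517.2 = 1.048e+04 Pa.
Q = ṁ/ρ = 35.56/1190 = 0.02988 m³/s.
Pumping power P = QΔP = 0.02988·1.048e+04 = 313.2 W = 313 W.

P ≈ 313 W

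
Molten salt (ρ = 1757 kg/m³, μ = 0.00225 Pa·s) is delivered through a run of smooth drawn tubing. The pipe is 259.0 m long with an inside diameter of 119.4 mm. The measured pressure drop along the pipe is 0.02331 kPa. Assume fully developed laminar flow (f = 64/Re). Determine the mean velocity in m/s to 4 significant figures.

For laminar flow, f = 64/Re with Re = ρVD/μ, so Darcy-Weisbach reduces to ΔP = 32μLV/D². Solving for V: V = ΔP·D²/(32μL) = 23.31·(0.1194)²/(32·0.00225·259) = 0.01782 m/s.
Check: Re = ρVD/μ = 1757·0.01782·0.1194/0.00225 = 1662 < 2300, so the laminar assumption holds.

V ≈ 0.01782 m/s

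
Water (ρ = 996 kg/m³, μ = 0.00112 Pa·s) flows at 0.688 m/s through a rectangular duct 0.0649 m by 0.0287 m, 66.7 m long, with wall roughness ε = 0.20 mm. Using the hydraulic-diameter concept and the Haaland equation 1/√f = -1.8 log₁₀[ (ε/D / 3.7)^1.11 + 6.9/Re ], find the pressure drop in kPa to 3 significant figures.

ΔP ≈ 13.3 kPa

Hydraulic diameter D_h = 4A/P = 4·(0.0649·0.0287)/(2·(0.0649+0.0287)) = 0.007451/0.1872 = 0.0398 m.
Re = ρVD_h/μ = 996·0.688·0.0398/0.00112 = 2.435e+04.
ε/D_h = 0.0002/0.0398 = 0.00503; Haaland gives 1/√f = -1.8 log₁₀[0.000657+0.000283] = 5.448, so f = 0.03369.
ΔP = f(L/D_h)(ρV²/2) = 0.03369·66.7/0.0398·235.7 = 1.331e+04 Pa.
ΔP = 13.3 kPa.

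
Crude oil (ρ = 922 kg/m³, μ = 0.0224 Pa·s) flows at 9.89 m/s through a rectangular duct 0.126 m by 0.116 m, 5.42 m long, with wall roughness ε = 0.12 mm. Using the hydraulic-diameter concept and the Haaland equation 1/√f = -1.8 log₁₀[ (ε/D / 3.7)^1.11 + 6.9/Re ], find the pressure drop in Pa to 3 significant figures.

ΔP ≈ 48100 Pa

Hydraulic diameter D_h = 4A/P = 4·(0.126·0.116)/(2·(0.126+0.116)) = 0.05846/0.484 = 0.1208 m.
Re = ρVD_h/μ = 922·9.89·0.1208/0.0224 = 4.917e+04.
ε/D_h = 0.00012/0.1208 = 0.000993; Haaland gives 1/√f = -1.8 log₁₀[0.000109+0.00014] = 6.487, so f = 0.02376.
ΔP = f(L/D_h)(ρV²/2) = 0.02376·5.42/0.1208·4.509e+04 = 4.808e+04 Pa.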